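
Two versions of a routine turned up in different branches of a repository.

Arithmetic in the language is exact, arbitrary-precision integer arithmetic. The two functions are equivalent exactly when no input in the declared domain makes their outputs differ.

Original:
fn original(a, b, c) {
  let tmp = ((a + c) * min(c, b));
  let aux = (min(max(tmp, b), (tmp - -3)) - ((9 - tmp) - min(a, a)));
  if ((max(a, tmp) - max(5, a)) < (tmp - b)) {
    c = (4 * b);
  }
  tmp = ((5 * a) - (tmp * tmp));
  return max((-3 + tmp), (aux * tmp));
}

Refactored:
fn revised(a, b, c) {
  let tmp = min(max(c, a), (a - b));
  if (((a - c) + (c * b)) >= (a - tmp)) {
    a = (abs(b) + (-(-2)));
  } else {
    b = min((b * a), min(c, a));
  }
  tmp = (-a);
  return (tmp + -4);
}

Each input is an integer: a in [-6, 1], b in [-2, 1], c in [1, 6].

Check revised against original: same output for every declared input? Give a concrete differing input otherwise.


Evaluate both at a=-6, b=-2, c=1.
original: tmp = 10; aux = 5; ((max(a, tmp) - max(5, a)) < (tmp - b)) -> true; c = -8; tmp = -130; return -133
revised: tmp = -4; (((a - c) + (c * b)) >= (a - tmp)) -> false; b = -6; tmp = 6; return 2
-133 and 2 differ, so these are not the same function on this domain.
verdict: not equivalent; witness: a=-6, b=-2, c=1


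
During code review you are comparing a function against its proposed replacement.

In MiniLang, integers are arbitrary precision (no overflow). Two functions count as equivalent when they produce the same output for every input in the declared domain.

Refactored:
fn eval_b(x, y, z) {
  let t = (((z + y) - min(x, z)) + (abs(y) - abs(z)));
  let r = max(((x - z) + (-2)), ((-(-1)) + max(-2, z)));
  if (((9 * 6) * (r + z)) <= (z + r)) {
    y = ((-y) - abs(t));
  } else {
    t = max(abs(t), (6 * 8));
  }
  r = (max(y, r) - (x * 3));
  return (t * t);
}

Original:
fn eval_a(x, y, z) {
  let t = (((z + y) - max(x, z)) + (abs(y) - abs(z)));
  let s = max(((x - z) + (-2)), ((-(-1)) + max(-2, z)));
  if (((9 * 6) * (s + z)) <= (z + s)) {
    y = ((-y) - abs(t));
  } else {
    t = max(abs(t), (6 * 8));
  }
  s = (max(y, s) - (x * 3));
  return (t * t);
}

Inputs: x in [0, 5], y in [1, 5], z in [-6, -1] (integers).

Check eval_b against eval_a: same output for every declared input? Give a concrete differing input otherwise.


There is a counterexample at x=0, y=1, z=-6: 100 on one side, 16 on the other.
eval_a: t := -10 | s := 4 | (((9 * 6) * (s + z)) <= (z + s)): true | y := -11 | s := 4 | result 100
eval_b: t := -4 | r := 4 | (((9 * 6) * (r + z)) <= (z + r)): true | y := -5 | r := 4 | result 16
verdict: not equivalent; witness: x=0, y=1, z=-6


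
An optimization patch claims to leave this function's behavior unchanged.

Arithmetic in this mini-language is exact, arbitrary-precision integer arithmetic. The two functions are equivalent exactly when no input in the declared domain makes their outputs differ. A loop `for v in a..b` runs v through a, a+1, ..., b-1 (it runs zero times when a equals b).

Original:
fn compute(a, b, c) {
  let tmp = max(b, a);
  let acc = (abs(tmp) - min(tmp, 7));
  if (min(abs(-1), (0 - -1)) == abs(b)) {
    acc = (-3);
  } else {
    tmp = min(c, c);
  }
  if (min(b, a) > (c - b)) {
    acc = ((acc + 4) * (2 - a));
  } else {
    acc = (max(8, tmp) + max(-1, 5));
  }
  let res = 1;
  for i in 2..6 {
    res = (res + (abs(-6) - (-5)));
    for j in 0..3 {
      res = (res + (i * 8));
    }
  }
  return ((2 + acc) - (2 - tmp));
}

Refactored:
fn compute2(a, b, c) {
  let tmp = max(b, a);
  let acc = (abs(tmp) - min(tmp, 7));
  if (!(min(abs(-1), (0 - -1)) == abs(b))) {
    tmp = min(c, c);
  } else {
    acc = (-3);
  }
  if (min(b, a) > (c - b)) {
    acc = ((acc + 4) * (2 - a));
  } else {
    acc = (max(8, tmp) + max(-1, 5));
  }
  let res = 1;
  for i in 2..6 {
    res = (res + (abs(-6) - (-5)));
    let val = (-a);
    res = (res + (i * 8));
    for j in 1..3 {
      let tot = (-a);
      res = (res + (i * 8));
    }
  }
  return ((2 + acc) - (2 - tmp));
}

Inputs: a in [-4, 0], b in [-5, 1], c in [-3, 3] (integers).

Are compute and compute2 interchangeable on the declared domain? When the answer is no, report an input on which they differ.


This is a faithful refactor — loop structure differs, arithmetic usage differs, boolean connective usage differs, statement counts differ, constant usage differs, local variable names differ, but the computed results match everywhere.
Tracing a=0, b=0, c=0: compute: tmp := 0 | acc := 0 | (min(abs(-1), (0 - -1)) == abs(b)): false | tmp := 0 | (min(b, a) > (c - b)): false | acc := 13 | res := 1 | iter i=2: | res := 12 | iter j=0: | res := 28 | iter j=1: | res := 44 | iter j=2: | res := 60 | iter i=3: | res := 71 | iter j=0: | res := 95 | iter j=1: | res := 119 | iter j=2: | res := 143 | iter i=4: | res := 154 | iter j=0: | res := 186 | iter j=1: | res := 218 | iter j=2: | res := 250 | iter i=5: | res := 261 | iter j=0: | res := 301 | iter j=1: | res := 341 | iter j=2: | res := 381 | result 13 | compute2: tmp := 0 | acc := 0 | (!(min(abs(-1), (0 - -1)) == abs(b))): true | tmp := 0 | (min(b, a) > (c - b)): false | acc := 13 | res := 1 | iter i=2: | res := 12 | val := 0 | res := 28 | iter j=1: | tot := 0 | res := 44 | iter j=2: | tot := 0 | res := 60 | iter i=3: | res := 71 | val := 0 | res := 95 | iter j=1: | tot := 0 | res := 119 | iter j=2: | tot := 0 | res := 143 | iter i=4: | res := 154 | val := 0 | res := 186 | iter j=1: | tot := 0 | res := 218 | iter j=2: | tot := 0 | res := 250 | iter i=5: | res := 261 | val := 0 | res := 301 | iter j=1: | tot := 0 | res := 341 | iter j=2: | tot := 0 | res := 381 | result 13 — matching result 13.
Every one of the 245 inputs gives matching results.
verdict: equivalent


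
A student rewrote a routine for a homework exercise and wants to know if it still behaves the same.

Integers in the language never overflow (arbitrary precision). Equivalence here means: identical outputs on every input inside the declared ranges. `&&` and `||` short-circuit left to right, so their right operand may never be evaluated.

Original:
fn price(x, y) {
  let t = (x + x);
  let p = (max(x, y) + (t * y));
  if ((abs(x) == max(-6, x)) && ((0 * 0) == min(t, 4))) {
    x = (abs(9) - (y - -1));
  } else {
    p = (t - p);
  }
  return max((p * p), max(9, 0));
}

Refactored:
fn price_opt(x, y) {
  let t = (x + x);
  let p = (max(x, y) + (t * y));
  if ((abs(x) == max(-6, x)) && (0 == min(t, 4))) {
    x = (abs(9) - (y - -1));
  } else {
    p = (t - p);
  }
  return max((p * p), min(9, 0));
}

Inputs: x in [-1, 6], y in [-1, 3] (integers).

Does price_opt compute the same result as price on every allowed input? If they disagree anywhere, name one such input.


Consider the input x=-1, y=0.
price: t=-2, then p=0, then ((abs(x) == max(-6, x)) && ((0 * 0) == min(t, 4))) is false, then p=-2, then returns 9
price_opt: t=-2, then p=0, then ((abs(x) == max(-6, x)) && (0 == min(t, 4))) is false, then p=-2, then returns 4
9 against 4: the behavior changed.
verdict: not equivalent; witness: x=-1, y=0


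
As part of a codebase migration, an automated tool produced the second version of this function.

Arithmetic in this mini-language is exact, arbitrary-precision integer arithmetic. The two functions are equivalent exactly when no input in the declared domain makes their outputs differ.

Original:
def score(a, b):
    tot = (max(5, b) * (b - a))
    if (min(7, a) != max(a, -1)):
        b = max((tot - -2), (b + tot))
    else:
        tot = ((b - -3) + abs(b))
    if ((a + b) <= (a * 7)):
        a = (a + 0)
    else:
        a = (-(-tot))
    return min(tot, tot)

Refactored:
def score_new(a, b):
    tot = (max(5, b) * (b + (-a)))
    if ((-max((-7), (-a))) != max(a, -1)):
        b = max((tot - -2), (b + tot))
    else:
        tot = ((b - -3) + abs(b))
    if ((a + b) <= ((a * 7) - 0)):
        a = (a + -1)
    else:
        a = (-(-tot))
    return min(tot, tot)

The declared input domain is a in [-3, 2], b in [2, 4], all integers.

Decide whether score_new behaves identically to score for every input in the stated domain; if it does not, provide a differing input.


The suspicious edit (`0` became `-1`) never changes the result for any input inside the declared domain; all 18 inputs agree.
verdict: equivalent


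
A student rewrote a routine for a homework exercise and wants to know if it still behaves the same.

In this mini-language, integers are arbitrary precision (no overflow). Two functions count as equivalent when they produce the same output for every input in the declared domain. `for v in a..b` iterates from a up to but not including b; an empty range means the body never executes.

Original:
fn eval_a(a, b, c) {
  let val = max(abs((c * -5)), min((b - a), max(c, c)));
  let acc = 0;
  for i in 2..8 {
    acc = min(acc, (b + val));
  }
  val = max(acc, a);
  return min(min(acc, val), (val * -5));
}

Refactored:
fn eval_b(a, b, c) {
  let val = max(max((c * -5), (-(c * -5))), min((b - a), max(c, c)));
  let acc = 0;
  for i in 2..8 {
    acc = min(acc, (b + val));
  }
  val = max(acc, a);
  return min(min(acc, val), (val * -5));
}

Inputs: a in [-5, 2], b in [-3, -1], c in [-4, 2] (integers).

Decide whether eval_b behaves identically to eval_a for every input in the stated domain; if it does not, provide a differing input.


Equivalent — the differences include arithmetic usage differs; also min/max/abs usage differs; also constant usage differs, yet no declared input distinguishes the two.
One worked example (a=2, b=-1, c=-3) — eval_a: val becomes 15; next acc becomes 0; next at i=2:; next acc becomes 0; next at i=3:; next acc becomes 0; next at i=4:; next acc becomes 0; next at i=5:; next acc becomes 0; next at i=6:; next acc becomes 0; next at i=7:; next acc becomes 0; next val becomes 2; next final value -10; eval_b: val becomes 15; next acc becomes 0; next at i=2:; next acc becomes 0; next at i=3:; next acc becomes 0; next at i=4:; next acc becomes 0; next at i=5:; next acc becomes 0; next at i=6:; next acc becomes 0; next at i=7:; next acc becomes 0; next val becomes 2; next final value -10; agreement on -10.
Checked all 168 inputs in the declared domain: the outputs agree on every one.
verdict: equivalent


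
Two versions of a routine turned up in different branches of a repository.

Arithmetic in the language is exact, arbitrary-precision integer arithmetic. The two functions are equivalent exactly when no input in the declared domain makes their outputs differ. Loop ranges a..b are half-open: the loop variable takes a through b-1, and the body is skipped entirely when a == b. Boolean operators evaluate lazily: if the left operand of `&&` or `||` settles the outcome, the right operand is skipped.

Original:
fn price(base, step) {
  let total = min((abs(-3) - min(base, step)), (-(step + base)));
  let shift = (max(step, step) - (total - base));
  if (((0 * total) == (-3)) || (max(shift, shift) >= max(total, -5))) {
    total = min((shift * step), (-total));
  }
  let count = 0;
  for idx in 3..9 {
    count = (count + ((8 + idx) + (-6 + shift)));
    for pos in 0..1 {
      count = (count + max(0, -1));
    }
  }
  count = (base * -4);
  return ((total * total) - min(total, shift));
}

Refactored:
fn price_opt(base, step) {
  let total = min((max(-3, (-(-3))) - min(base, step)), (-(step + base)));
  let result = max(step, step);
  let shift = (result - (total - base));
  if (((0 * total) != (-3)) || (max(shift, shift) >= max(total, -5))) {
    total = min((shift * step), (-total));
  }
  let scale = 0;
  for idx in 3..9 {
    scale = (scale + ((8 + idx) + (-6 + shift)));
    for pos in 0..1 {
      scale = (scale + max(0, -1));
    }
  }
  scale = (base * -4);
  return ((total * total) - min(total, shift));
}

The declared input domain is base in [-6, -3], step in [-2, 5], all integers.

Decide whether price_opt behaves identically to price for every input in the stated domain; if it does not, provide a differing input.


On input base=-6, step=1, price returns 35 while price_opt returns 110.
verdict: not equivalent; witness: base=-6, step=1


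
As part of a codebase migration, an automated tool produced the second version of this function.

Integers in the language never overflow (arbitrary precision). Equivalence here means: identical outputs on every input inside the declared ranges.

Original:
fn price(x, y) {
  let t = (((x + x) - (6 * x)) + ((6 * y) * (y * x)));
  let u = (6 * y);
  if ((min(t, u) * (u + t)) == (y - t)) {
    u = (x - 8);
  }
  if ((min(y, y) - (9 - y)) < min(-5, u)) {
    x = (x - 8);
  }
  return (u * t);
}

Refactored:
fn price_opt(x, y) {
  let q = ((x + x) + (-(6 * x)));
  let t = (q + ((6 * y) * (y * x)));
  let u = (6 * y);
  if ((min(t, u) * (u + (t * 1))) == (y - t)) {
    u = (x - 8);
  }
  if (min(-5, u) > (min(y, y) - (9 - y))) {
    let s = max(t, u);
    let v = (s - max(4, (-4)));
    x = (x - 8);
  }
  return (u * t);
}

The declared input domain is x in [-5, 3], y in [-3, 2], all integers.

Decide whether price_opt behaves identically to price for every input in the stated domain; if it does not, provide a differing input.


Reading the diff, among the changes: comparison usage differs; also arithmetic usage differs; also local variable names differ; also statement counts differ; also min/max/abs usage differs; also constant usage differs.
One worked example (x=-4, y=-3) — price: t becomes -200; next u becomes -18; next ((min(t, u) * (u + t)) == (y - t)) evaluates to false; next ((min(y, y) - (9 - y)) < min(-5, u)) evaluates to false; next final value 3600; price_opt: q becomes 16; next t becomes -200; next u becomes -18; next ((min(t, u) * (u + (t * 1))) == (y - t)) evaluates to false; next (min(-5, u) > (min(y, y) - (9 - y))) evaluates to false; next final value 3600; agreement on 3600.
An exhaustive pass over the 54 declared inputs shows identical outputs.
verdict: equivalent


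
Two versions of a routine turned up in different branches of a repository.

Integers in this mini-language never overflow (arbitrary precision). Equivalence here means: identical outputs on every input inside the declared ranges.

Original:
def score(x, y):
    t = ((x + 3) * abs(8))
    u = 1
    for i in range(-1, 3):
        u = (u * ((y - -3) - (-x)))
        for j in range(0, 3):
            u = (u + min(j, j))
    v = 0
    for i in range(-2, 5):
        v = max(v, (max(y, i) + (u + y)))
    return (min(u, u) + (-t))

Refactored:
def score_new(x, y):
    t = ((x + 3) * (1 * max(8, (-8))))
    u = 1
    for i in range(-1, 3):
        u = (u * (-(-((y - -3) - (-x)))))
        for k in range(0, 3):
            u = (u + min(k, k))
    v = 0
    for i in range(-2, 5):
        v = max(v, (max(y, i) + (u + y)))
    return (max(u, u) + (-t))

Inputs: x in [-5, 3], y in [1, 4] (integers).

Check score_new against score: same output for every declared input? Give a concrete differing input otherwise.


The one real change (`min(u, u)` became `max(u, u)`) has no effect anywhere in the declared ranges.
One worked example (x=-2, y=2) — score: t=8, then u=1, then (i=-1), then u=3, then (j=0), then u=3, then (j=1), then u=4, then (j=2), then u=6, then (i=0), then u=18, then (j=0), then u=18, then (j=1), then u=19, then (j=2), then u=21, then (i=1), then u=63, then (j=0), then u=63, then (j=1), then u=64, then (j=2), then u=66, then (i=2), then u=198, then (j=0), then u=198, then (j=1), then u=199, then (j=2), then u=201, then v=0, then (i=-2), then v=205, then (i=-1), then v=205, then (i=0), then v=205, then (i=1), then v=205, then (i=2), then v=205, then (i=3), then v=206, then (i=4), then v=207, then returns 193; score_new: t=8, then u=1, then (i=-1), then u=3, then (k=0), then u=3, then (k=1), then u=4, then (k=2), then u=6, then (i=0), then u=18, then (k=0), then u=18, then (k=1), then u=19, then (k=2), then u=21, then (i=1), then u=63, then (k=0), then u=63, then (k=1), then u=64, then (k=2), then u=66, then (i=2), then u=198, then (k=0), then u=198, then (k=1), then u=199, then (k=2), then u=201, then v=0, then (i=-2), then v=205, then (i=-1), then v=205, then (i=0), then v=205, then (i=1), then v=205, then (i=2), then v=205, then (i=3), then v=206, then (i=4), then v=207, then returns 193; agreement on 193.
An exhaustive pass over the 36 declared inputs shows identical outputs.
verdict: equivalent


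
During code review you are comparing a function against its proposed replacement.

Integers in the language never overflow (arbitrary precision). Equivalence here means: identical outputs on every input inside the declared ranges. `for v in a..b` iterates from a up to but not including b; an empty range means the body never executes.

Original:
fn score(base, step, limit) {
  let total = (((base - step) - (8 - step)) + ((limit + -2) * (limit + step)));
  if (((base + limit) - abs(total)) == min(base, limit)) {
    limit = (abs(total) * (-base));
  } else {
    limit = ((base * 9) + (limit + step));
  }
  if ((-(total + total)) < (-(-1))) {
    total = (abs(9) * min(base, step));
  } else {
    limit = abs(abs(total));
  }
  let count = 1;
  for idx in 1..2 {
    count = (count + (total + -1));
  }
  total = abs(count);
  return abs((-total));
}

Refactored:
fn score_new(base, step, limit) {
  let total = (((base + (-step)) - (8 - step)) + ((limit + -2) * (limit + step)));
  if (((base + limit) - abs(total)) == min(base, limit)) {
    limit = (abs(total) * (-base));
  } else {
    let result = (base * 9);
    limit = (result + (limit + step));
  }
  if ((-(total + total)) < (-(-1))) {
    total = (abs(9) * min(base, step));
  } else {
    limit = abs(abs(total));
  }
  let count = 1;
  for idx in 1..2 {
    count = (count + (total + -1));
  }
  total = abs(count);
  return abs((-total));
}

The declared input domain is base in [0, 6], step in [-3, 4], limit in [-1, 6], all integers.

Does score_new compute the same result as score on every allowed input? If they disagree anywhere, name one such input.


Differences: local variable names differ, arithmetic usage differs, statement counts differ — yet all 448 inputs agree.
verdict: equivalent


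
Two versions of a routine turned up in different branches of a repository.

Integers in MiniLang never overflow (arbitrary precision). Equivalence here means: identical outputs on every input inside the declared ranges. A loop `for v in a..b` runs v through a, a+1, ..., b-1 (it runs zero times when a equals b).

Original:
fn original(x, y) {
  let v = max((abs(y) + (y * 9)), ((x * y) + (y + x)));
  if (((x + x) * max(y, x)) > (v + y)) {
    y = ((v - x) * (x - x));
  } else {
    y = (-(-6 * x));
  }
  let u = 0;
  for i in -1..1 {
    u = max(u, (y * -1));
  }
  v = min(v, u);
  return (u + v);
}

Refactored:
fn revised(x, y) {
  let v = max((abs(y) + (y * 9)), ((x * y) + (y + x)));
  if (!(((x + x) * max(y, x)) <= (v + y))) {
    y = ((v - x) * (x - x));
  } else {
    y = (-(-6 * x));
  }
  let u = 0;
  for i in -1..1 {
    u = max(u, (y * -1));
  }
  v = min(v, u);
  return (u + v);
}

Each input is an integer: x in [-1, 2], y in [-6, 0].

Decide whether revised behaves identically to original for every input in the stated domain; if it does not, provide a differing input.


The two versions differ — the changes include comparison usage differs, boolean connective usage differs.
Spot check at x=1, y=-5 — original: v := -9 | (((x + x) * max(y, x)) > (v + y)): true | y := 0 | u := 0 | iter i=-1: | u := 0 | iter i=0: | u := 0 | v := -9 | result -9. revised: v := -9 | (!(((x + x) * max(y, x)) <= (v + y))): true | y := 0 | u := 0 | iter i=-1: | u := 0 | iter i=0: | u := 0 | v := -9 | result -9. Both give -9.
Every one of the 28 inputs gives matching results.
verdict: equivalent


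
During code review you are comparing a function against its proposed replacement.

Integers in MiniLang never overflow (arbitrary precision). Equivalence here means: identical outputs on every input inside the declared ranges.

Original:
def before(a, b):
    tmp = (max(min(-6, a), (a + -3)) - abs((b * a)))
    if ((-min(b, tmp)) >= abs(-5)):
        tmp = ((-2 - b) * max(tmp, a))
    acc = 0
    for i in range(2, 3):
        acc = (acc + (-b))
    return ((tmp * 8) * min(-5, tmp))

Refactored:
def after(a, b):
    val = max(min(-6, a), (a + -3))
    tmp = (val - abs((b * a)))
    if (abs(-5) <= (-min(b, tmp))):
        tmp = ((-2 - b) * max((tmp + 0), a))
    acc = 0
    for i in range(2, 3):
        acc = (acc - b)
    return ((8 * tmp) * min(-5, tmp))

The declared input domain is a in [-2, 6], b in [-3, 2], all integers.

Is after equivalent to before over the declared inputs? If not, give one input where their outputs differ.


The two versions differ — the changes include constant usage differs; also statement counts differ; also arithmetic usage differs; also comparison usage differs; also local variable names differ.
One worked example (a=2, b=1) — before: tmp = -3; ((-min(b, tmp)) >= abs(-5)) -> false; acc = 0; [i=2]; acc = -1; return 120; after: val = -1; tmp = -3; (abs(-5) <= (-min(b, tmp))) -> false; acc = 0; [i=2]; acc = -1; return 120; agreement on 120.
An exhaustive pass over the 54 declared inputs shows identical outputs.
verdict: equivalent


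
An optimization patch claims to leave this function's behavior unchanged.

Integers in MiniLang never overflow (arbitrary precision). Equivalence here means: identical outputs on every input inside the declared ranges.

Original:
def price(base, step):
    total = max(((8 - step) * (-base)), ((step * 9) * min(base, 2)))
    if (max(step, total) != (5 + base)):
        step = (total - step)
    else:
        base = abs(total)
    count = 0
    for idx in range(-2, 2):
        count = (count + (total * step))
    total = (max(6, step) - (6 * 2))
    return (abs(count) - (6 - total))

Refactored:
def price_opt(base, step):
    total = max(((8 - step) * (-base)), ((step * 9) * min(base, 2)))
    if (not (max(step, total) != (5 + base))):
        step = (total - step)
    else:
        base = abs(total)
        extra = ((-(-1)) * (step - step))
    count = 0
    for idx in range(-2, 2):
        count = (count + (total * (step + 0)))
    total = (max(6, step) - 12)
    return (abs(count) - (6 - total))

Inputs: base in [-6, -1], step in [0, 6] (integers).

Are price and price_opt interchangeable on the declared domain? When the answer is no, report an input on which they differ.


There is a counterexample at base=-6, step=0: 9246 on one side, -12 on the other.
price: total=48, then (max(step, total) != (5 + base)) is true, then step=48, then count=0, then (idx=-2), then count=2304, then (idx=-1), then count=4608, then (idx=0), then count=6912, then (idx=1), then count=9216, then total=36, then returns 9246
price_opt: total=48, then (not (max(step, total) != (5 + base))) is false, then base=48, then extra=0, then count=0, then (idx=-2), then count=0, then (idx=-1), then count=0, then (idx=0), then count=0, then (idx=1), then count=0, then total=-6, then returns -12
verdict: not equivalent; witness: base=-6, step=0


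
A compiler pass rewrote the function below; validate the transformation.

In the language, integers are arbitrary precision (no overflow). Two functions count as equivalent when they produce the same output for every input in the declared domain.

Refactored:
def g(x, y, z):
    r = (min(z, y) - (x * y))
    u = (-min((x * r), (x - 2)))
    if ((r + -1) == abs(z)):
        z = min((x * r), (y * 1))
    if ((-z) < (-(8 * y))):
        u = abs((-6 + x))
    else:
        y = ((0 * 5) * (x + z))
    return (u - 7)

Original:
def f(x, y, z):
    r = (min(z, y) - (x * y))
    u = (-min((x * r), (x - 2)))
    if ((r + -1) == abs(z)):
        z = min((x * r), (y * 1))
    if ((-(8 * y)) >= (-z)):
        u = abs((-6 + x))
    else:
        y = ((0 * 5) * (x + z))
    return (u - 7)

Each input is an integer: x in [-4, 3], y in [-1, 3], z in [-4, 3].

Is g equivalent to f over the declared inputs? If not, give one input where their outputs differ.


On input x=-4, y=0, z=0, f returns 3 while g returns -1.
verdict: not equivalent; witness: x=-4, y=0, z=0


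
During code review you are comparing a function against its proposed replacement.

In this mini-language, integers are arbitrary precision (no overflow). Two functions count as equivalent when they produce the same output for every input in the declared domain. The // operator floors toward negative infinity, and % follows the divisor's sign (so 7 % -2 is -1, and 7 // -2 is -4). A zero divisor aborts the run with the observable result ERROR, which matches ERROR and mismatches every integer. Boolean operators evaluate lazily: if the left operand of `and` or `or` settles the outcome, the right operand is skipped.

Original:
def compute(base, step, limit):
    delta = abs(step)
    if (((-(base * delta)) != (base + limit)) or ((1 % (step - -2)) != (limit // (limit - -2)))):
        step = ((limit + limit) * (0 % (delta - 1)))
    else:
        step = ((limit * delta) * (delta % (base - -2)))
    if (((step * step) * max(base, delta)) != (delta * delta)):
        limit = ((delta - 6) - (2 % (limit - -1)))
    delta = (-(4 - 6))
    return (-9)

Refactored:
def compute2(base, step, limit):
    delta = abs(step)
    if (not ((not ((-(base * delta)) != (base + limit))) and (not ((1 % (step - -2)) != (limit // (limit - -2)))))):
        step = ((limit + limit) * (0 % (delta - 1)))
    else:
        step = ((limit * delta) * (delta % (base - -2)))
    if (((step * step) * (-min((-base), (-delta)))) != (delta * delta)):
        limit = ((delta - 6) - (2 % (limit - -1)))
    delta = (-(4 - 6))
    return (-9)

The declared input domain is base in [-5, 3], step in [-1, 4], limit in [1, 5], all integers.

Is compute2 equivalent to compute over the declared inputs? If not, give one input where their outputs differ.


The two versions differ — the changes include boolean connective usage differs, plus min/max/abs usage differs.
Tracing base=1, step=1, limit=3: compute: delta becomes 1; next (((-(base * delta)) != (base + limit)) or ((1 % (step - -2)) != (limit // (limit - -2)))) evaluates to true; next hits division by zero so the output is ERROR | compute2: delta becomes 1; next (not ((not ((-(base * delta)) != (base + limit))) and (not ((1 % (step - -2)) != (limit // (limit - -2)))))) evaluates to true; next hits division by zero so the output is ERROR — matching result ERROR.
Sweeping the whole domain (270 inputs) finds no disagreement.
verdict: equivalent


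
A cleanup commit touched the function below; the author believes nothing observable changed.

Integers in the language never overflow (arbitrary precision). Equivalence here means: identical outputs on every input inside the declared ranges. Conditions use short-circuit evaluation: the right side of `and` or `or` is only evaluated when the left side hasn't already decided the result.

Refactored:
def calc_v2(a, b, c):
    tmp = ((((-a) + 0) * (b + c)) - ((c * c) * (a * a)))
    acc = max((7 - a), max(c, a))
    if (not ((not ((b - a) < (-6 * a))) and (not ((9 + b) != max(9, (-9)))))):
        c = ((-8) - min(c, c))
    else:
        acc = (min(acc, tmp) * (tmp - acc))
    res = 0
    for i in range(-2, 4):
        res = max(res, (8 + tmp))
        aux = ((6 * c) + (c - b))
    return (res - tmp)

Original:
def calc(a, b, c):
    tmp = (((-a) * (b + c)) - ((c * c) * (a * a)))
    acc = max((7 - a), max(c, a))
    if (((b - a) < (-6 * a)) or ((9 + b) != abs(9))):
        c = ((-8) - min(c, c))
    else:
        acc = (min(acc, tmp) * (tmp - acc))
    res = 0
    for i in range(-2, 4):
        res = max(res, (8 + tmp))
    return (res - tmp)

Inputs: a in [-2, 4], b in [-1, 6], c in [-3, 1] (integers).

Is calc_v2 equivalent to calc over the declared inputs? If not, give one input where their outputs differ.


Differences: arithmetic usage differs; also boolean connective usage differs; also constant usage differs; also statement counts differ; also local variable names differ; also min/max/abs usage differs — yet all 280 inputs agree.
verdict: equivalent


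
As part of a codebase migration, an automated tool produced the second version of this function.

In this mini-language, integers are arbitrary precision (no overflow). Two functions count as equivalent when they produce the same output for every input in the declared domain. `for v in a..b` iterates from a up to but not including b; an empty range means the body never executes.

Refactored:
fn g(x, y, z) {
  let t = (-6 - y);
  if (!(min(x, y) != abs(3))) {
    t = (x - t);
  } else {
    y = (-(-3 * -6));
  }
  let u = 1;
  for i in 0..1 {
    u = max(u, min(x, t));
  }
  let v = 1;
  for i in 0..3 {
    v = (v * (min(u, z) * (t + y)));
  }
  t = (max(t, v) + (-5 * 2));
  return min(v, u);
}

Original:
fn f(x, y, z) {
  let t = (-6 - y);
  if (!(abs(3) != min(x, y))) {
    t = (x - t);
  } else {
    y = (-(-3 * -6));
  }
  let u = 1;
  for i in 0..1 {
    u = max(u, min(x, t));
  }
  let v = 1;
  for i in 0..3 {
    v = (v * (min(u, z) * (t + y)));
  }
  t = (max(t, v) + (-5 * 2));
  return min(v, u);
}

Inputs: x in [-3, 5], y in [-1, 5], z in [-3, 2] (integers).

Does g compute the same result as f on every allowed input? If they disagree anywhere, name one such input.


Comparing the listings, the differences include: same computation, different form.
Spot check at x=-3, y=0, z=2 — f: t becomes -6; next (!(abs(3) != min(x, y))) evaluates to false; next y becomes -18; next u becomes 1; next at i=0:; next u becomes 1; next v becomes 1; next at i=0:; next v becomes -24; next at i=1:; next v becomes 576; next at i=2:; next v becomes -13824; next t becomes -16; next final value -13824. g: t becomes -6; next (!(min(x, y) != abs(3))) evaluates to false; next y becomes -18; next u becomes 1; next at i=0:; next u becomes 1; next v becomes 1; next at i=0:; next v becomes -24; next at i=1:; next v becomes 576; next at i=2:; next v becomes -13824; next t becomes -16; next final value -13824. Both give -13824.
Every one of the 378 inputs gives matching results.
verdict: equivalent


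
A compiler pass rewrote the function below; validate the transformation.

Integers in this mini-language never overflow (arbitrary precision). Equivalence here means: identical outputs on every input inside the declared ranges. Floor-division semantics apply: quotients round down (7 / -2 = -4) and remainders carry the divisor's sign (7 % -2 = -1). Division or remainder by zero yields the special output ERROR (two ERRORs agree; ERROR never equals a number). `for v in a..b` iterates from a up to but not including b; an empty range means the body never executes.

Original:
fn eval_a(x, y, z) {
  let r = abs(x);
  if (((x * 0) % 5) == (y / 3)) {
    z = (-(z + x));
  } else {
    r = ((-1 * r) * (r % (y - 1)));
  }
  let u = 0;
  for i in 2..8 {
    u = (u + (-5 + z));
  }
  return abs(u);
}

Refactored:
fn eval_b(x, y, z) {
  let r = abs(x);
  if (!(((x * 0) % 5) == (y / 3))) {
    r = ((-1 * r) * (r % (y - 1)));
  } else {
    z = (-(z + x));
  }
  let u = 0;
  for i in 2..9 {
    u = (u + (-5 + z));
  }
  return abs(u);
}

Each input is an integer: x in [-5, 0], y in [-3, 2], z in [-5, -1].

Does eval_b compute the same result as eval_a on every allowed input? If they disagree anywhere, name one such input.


These are not equivalent — on x=-5, y=-3, z=-5 the outputs split (60 vs 70).
eval_a: r := 5 | (((x * 0) % 5) == (y / 3)): false | r := 15 | u := 0 | iter i=2: | u := -10 | iter i=3: | u := -20 | iter i=4: | u := -30 | iter i=5: | u := -40 | iter i=6: | u := -50 | iter i=7: | u := -60 | result 60
eval_b: r := 5 | (!(((x * 0) % 5) == (y / 3))): true | r := 15 | u := 0 | iter i=2: | u := -10 | iter i=3: | u := -20 | iter i=4: | u := -30 | iter i=5: | u := -40 | iter i=6: | u := -50 | iter i=7: | u := -60 | iter i=8: | u := -70 | result 70
verdict: not equivalent; witness: x=-5, y=-3, z=-5


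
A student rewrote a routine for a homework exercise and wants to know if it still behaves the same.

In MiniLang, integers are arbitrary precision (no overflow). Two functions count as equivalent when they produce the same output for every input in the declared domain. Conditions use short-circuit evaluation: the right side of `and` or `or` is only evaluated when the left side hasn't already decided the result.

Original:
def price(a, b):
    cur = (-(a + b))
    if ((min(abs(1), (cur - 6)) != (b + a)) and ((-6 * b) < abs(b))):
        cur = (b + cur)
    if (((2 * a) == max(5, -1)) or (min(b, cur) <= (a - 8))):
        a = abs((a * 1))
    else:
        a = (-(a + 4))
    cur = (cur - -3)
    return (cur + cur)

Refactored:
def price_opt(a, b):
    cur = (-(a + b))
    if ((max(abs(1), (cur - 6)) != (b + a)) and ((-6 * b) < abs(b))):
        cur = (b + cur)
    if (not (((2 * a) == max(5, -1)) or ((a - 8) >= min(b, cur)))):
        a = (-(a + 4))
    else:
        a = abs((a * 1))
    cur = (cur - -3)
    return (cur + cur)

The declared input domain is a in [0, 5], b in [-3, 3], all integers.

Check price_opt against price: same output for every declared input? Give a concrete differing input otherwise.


Run the pair on a=0, b=1.
price: cur := -1 | ((min(abs(1), (cur - 6)) != (b + a)) and ((-6 * b) < abs(b))): true | cur := 0 | (((2 * a) == max(5, -1)) or (min(b, cur) <= (a - 8))): false | a := -4 | cur := 3 | result 6
price_opt: cur := -1 | ((max(abs(1), (cur - 6)) != (b + a)) and ((-6 * b) < abs(b))): false | (not (((2 * a) == max(5, -1)) or ((a - 8) >= min(b, cur)))): true | a := -4 | cur := 2 | result 4
6 against 4: the behavior changed.
verdict: not equivalent; witness: a=0, b=1


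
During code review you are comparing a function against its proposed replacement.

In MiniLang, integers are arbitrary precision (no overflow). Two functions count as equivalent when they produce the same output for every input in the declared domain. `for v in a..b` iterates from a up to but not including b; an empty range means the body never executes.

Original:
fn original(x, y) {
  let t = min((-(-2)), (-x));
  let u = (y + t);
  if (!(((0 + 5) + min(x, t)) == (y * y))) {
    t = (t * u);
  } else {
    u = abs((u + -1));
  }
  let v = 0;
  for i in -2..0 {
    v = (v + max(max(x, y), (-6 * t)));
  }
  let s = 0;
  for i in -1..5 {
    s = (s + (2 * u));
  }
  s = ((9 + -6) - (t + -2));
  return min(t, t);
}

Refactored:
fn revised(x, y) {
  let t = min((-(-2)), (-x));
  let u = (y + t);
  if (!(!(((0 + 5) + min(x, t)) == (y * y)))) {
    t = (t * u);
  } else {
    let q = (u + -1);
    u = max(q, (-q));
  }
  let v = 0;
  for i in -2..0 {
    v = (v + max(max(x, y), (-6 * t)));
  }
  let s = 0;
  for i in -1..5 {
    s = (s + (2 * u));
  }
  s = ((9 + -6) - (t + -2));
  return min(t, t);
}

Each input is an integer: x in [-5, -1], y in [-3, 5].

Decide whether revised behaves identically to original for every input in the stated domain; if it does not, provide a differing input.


There is a counterexample at x=-5, y=-3: -2 on one side, 2 on the other.
original: t = 2; u = -1; (!(((0 + 5) + min(x, t)) == (y * y))) -> true; t = -2; v = 0; [i=-2]; v = 12; [i=-1]; v = 24; s = 0; [i=-1]; s = -2; [i=0]; s = -4; [i=1]; s = -6; [i=2]; s = -8; [i=3]; s = -10; [i=4]; s = -12; s = 7; return -2
revised: t = 2; u = -1; (!(!(((0 + 5) + min(x, t)) == (y * y)))) -> false; q = -2; u = 2; v = 0; [i=-2]; v = -3; [i=-1]; v = -6; s = 0; [i=-1]; s = 4; [i=0]; s = 8; [i=1]; s = 12; [i=2]; s = 16; [i=3]; s = 20; [i=4]; s = 24; s = 3; return 2
verdict: not equivalent; witness: x=-5, y=-3


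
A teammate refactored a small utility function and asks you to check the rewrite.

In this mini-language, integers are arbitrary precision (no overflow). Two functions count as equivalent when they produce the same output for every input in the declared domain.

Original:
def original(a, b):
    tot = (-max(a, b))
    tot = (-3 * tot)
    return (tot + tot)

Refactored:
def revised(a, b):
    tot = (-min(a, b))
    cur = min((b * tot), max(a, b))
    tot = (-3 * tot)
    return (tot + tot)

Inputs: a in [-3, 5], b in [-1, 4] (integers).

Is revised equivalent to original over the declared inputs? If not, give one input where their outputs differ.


Not equivalent: a=-3, b=-1 separates them (-6 vs -18).
original: tot = 1; tot = -3; return -6
revised: tot = 3; cur = -3; tot = -9; return -18
verdict: not equivalent; witness: a=-3, b=-1


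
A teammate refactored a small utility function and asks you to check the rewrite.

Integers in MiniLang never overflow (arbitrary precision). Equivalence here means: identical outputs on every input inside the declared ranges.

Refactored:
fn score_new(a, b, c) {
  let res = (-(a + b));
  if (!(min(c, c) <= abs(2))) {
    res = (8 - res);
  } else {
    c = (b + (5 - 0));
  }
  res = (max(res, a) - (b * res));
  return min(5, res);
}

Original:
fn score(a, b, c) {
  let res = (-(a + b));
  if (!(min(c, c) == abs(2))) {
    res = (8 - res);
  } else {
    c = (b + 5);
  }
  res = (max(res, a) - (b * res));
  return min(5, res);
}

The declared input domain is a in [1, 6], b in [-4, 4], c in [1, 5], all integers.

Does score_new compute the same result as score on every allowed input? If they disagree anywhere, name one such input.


These are not equivalent — on a=1, b=-2, c=1 the outputs split (5 vs 3).
score: res=1, then (!(min(c, c) == abs(2))) is true, then res=7, then res=21, then returns 5
score_new: res=1, then (!(min(c, c) <= abs(2))) is false, then c=3, then res=3, then returns 3
verdict: not equivalent; witness: a=1, b=-2, c=1


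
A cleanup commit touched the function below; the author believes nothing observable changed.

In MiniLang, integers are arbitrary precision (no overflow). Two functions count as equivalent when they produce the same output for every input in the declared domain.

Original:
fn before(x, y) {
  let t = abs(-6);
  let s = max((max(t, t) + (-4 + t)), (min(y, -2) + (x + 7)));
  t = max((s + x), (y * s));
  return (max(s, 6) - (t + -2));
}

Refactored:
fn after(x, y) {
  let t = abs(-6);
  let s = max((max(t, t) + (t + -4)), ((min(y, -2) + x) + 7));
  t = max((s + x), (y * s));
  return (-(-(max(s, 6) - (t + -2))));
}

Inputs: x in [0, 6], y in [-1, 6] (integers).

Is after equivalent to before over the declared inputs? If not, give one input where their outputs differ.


Reading the diff, among the changes: same computation, different form.
Tracing x=3, y=2: before: t=6, then s=8, then t=16, then returns -6 | after: t=6, then s=8, then t=16, then returns -6 — matching result -6.
Sweeping the whole domain (56 inputs) finds no disagreement.
verdict: equivalent


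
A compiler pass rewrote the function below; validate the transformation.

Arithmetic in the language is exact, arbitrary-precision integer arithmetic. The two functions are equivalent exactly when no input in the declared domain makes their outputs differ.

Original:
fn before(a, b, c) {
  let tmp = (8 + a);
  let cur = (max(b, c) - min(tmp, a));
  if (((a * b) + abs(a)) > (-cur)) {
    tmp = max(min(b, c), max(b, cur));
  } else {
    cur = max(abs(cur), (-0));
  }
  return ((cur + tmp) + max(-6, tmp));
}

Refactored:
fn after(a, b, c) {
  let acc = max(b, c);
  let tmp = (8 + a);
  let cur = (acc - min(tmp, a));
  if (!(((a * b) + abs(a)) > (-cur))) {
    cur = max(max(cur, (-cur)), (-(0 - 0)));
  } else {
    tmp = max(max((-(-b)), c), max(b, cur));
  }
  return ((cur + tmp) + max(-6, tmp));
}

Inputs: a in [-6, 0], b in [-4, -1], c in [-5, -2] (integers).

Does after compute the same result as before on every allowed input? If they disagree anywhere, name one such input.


Although `min(b, c)` became `max(b, c)`, no input in the stated domain can expose it; all 112 inputs agree.
verdict: equivalent


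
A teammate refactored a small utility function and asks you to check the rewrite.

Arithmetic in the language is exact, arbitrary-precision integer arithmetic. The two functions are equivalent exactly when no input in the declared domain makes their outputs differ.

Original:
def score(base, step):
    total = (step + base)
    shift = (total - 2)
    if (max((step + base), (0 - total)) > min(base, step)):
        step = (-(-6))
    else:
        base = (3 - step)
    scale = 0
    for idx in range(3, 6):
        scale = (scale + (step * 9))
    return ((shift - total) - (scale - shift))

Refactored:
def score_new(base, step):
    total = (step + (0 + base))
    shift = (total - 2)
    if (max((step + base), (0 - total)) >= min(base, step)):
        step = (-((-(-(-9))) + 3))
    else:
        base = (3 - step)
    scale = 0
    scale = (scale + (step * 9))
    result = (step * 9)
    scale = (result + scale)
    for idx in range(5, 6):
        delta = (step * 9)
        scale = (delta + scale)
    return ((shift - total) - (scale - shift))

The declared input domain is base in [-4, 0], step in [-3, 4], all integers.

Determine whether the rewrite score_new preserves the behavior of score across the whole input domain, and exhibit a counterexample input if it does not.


Take base=0, step=0.
score: total = 0; shift = -2; (max((step + base), (0 - total)) > min(base, step)) -> false; base = 3; scale = 0; [idx=3]; scale = 0; [idx=4]; scale = 0; [idx=5]; scale = 0; return -4
score_new: total = 0; shift = -2; (max((step + base), (0 - total)) >= min(base, step)) -> true; step = 6; scale = 0; scale = 54; result = 54; scale = 108; [idx=5]; delta = 54; scale = 162; return -166
-4 vs -166 — the two versions disagree here.
verdict: not equivalent; witness: base=0, step=0
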